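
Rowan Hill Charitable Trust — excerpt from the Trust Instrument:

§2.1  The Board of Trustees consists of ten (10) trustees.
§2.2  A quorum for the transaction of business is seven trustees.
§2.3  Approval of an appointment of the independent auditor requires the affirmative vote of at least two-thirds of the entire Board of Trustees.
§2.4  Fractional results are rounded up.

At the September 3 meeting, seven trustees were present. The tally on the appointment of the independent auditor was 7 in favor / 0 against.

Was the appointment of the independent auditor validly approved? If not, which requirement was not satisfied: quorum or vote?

Quorum: 7 present; quorum is 7. Satisfied.
Vote: the appointment of the independent auditor requires two-thirds of the entire Board of Trustees (10). 2/3 of 10 = 6.67, rounded up to 7, so 7 affirmative votes are needed; 7 voted in favor. Satisfied.

Valid — all requirements satisfied.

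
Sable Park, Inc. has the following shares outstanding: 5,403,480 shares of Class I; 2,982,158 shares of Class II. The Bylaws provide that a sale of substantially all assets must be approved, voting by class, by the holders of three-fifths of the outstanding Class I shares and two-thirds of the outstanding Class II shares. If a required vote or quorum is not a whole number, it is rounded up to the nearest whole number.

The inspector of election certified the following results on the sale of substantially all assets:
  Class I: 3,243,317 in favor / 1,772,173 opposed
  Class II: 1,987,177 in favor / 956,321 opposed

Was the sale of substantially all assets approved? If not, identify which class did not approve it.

Class I: 3/5 of 5403480 = 3242088; 3,242,088 required, 3,243,317 in favor — approved.
Class II: 2/3 of 2982158 = 1988105.33, rounded up to 1988106; 1,988,106 required, 1,987,177 in favor — not approved.

Not approved — the Class II shares did not give the required vote.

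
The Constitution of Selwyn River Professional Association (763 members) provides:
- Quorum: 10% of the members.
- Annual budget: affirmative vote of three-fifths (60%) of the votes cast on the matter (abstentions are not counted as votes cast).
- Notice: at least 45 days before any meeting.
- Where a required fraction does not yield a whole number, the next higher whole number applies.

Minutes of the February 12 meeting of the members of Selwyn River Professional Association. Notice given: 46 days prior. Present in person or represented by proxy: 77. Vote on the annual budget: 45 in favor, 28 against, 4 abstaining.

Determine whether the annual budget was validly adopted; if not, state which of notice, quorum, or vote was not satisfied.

Valid — all requirements satisfied.

Notice: 46 days given; 45 required. Satisfied.
Quorum: 10% of 763 = 76.30, rounded up to 77; 77 present. Satisfied.
Vote: requires three-fifths of the votes cast (77 − 4 abstaining = 73); 3/5 of 73 = 43.80, rounded up to 44, so 44 needed; 45 in favor. Satisfied.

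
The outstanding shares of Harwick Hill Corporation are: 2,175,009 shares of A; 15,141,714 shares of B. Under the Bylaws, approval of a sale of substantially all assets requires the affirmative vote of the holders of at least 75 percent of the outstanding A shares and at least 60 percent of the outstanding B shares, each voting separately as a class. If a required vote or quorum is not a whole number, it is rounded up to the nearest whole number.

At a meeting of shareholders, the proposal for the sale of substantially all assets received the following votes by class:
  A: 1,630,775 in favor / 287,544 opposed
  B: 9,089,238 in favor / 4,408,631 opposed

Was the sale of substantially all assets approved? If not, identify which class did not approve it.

A: 3/4 of 2175009 = 1631256.75, rounded up to 1631257; 1,631,257 required, 1,630,775 in favor — not approved.
B: 3/5 of 15141714 = 9085028.40, rounded up to 9085029; 9,085,029 required, 9,089,238 in favor — approved.

Not approved — the A shares did not give the required vote.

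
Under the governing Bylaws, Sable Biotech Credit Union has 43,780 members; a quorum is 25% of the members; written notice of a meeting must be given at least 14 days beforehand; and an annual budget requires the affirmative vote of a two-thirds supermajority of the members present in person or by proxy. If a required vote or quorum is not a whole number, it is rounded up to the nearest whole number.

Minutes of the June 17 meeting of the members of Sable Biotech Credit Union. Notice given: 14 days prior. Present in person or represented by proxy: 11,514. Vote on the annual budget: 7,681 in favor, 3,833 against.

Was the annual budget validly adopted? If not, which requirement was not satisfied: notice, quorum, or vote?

Notice: 14 days given; 14 required. Satisfied.
Quorum: 25% of 43,780 = 10,945; 11,514 present. Satisfied.
Vote: requires two-thirds of those present (11,514); 2/3 of 11514 = 7676, so 7,676 needed; 7,681 in favor. Satisfied.

Valid — all requirements satisfied.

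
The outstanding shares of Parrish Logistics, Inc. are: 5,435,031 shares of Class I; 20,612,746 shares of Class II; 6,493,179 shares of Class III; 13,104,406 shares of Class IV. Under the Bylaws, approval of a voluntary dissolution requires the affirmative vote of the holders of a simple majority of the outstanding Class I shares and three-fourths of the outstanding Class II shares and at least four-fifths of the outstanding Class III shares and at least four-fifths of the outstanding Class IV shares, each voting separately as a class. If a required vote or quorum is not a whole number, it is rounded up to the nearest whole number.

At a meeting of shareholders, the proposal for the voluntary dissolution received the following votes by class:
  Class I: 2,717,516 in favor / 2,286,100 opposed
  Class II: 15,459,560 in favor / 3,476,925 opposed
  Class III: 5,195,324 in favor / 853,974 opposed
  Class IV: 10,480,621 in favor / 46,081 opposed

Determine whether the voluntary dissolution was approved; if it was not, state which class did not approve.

Class I: a majority of 5435031 is 2717516; 2,717,516 required, 2,717,516 in favor — approved.
Class II: 3/4 of 20612746 = 15459559.50, rounded up to 15459560; 15,459,560 required, 15,459,560 in favor — approved.
Class III: 4/5 of 6493179 = 5194543.20, rounded up to 5194544; 5,194,544 required, 5,195,324 in favor — approved.
Class IV: 4/5 of 13104406 = 10483524.80, rounded up to 10483525; 10,483,525 required, 10,480,621 in favor — not approved.

Not approved — the Class IV shares did not give the required vote.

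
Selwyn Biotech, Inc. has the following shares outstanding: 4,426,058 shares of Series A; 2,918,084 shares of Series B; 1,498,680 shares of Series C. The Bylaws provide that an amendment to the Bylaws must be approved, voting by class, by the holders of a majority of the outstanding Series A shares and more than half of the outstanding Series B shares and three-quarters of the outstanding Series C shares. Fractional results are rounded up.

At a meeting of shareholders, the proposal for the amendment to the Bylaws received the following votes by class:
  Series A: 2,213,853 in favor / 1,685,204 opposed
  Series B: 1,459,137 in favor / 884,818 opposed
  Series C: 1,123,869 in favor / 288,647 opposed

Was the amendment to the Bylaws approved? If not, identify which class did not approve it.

Not approved — the Series C shares did not give the required vote.

Series A: a majority of 4426058 is 2213030; 2,213,030 required, 2,213,853 in favor — approved.
Series B: a majority of 2918084 is 1459043; 1,459,043 required, 1,459,137 in favor — approved.
Series C: 3/4 of 1498680 = 1124010; 1,124,010 required, 1,123,869 in favor — not approved.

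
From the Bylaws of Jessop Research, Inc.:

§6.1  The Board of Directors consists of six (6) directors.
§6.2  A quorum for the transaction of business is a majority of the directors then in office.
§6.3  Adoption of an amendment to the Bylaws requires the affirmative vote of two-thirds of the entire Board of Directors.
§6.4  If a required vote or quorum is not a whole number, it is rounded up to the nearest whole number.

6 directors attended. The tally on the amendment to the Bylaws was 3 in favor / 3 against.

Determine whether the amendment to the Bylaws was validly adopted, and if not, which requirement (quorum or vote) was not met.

Quorum: 6 present; quorum is 4. Satisfied.
Vote: the amendment to the Bylaws requires two-thirds of the entire Board of Directors (6). 2/3 of 6 = 4, so 4 affirmative votes are needed; 3 voted in favor. Not satisfied.

Invalid — vote requirement not satisfied.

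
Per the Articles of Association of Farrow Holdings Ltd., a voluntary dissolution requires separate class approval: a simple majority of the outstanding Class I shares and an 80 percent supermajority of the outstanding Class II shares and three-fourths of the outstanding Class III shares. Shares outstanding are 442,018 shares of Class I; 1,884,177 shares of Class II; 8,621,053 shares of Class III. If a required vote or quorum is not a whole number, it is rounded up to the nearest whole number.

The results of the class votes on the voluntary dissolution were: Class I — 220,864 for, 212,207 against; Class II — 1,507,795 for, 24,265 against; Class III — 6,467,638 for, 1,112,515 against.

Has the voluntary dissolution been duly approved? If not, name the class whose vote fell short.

Class I: a majority of 442018 is 221010; 221,010 required, 220,864 in favor — not approved.
Class II: 4/5 of 1884177 = 1507341.60, rounded up to 1507342; 1,507,342 required, 1,507,795 in favor — approved.
Class III: 3/4 of 8621053 = 6465789.75, rounded up to 6465790; 6,465,790 required, 6,467,638 in favor — approved.

Not approved — the Class I shares did not give the required vote.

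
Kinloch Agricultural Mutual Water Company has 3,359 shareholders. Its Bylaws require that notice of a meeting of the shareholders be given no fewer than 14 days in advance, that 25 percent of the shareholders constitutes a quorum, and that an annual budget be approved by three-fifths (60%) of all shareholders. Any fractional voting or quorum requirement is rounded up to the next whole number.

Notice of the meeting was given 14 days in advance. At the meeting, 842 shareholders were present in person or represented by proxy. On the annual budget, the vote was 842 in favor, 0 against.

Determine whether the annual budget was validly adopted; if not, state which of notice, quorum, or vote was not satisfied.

Invalid — vote requirement not satisfied.

Notice: 14 days given; 14 required. Satisfied.
Quorum: 25% of 3,359 = 839.75, rounded up to 840; 842 present. Satisfied.
Vote: requires three-fifths of all shareholders (3,359); 3/5 of 3359 = 2015.40, rounded up to 2016, so 2,016 needed; 842 in favor. Not satisfied.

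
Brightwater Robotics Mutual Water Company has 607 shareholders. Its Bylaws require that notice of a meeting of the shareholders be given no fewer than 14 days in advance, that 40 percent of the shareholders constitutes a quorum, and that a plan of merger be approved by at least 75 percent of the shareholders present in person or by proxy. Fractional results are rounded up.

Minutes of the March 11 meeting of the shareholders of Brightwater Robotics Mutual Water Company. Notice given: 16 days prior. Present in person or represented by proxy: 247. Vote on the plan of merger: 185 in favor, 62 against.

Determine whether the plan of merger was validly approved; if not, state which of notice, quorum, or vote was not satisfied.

Invalid — vote requirement not satisfied.

Notice: 16 days given; 14 required. Satisfied.
Quorum: 40% of 607 = 242.80, rounded up to 243; 247 present. Satisfied.
Vote: requires three-fourths of those present (247); 3/4 of 247 = 185.25, rounded up to 186, so 186 needed; 185 in favor. Not satisfied.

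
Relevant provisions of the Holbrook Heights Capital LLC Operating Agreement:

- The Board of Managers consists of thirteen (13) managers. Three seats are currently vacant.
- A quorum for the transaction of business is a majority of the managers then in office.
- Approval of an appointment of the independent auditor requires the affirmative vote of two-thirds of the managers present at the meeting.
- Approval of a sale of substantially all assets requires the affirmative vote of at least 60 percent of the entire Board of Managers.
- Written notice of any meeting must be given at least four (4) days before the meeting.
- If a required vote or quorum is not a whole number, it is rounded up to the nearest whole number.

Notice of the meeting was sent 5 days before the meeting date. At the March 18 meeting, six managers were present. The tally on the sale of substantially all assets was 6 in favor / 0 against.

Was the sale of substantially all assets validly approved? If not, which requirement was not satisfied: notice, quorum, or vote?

Invalid — vote requirement not satisfied.

Notice: 5 days given; 4 required (5 ≥ 4). Satisfied.
Quorum: 6 present; quorum is 6. Satisfied.
Vote: the sale of substantially all assets requires three-fifths of the entire Board of Managers (13). 3/5 of 13 = 7.80, rounded up to 8, so 8 affirmative votes are needed; 6 voted in favor. Not satisfied.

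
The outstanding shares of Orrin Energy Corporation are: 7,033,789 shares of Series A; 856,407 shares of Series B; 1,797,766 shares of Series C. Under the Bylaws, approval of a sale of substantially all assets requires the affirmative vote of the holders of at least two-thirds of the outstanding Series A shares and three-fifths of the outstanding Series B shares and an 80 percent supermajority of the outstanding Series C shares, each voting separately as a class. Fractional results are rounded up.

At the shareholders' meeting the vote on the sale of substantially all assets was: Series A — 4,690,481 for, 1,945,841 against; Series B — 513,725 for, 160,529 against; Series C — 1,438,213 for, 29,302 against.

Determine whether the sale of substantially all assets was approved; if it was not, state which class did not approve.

Series A: 2/3 of 7033789 = 4689192.67, rounded up to 4689193; 4,689,193 required, 4,690,481 in favor — approved.
Series B: 3/5 of 856407 = 513844.20, rounded up to 513845; 513,845 required, 513,725 in favor — not approved.
Series C: 4/5 of 1797766 = 1438212.80, rounded up to 1438213; 1,438,213 required, 1,438,213 in favor — approved.

Not approved — the Series B shares did not give the required vote.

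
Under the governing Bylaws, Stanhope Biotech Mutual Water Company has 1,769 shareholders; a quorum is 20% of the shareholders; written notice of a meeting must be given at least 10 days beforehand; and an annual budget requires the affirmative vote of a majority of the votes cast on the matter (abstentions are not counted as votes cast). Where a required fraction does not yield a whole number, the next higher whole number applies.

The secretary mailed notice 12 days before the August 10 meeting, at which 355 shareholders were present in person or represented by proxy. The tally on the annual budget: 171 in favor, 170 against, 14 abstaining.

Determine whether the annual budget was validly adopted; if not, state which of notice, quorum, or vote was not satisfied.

Valid — all requirements satisfied.

Notice: 12 days given; 10 required. Satisfied.
Quorum: 20% of 1,769 = 353.80, rounded up to 354; 355 present. Satisfied.
Vote: requires a majority of the votes cast (355 − 14 abstaining = 341); a majority of 341 is 171, so 171 needed; 171 in favor. Satisfied.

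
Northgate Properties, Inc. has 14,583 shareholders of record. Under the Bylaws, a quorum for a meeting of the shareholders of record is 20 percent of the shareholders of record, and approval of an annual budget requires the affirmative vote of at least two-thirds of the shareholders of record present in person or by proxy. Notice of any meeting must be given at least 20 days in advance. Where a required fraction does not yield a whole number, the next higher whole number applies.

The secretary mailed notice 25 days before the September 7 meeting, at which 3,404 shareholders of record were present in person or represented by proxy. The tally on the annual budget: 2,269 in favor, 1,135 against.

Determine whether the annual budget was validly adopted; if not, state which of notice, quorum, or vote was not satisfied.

Invalid — vote requirement not satisfied.

Notice: 25 days given; 20 required. Satisfied.
Quorum: 20% of 14,583 = 2,916.60, rounded up to 2,917; 3,404 present. Satisfied.
Vote: requires two-thirds of those present (3,404); 2/3 of 3404 = 2269.33, rounded up to 2270, so 2,270 needed; 2,269 in favor. Not satisfied.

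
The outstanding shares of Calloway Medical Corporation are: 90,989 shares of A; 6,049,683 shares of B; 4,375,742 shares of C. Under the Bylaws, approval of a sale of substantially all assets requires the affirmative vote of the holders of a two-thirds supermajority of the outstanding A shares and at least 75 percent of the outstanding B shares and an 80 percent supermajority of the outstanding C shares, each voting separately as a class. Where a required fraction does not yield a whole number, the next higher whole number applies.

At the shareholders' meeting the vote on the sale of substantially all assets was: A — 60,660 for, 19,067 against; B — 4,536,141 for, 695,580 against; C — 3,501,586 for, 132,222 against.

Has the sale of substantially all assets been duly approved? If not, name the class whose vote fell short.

Not approved — the B shares did not give the required vote.

A: 2/3 of 90989 = 60659.33, rounded up to 60660; 60,660 required, 60,660 in favor — approved.
B: 3/4 of 6049683 = 4537262.25, rounded up to 4537263; 4,537,263 required, 4,536,141 in favor — not approved.
C: 4/5 of 4375742 = 3500593.60, rounded up to 3500594; 3,500,594 required, 3,501,586 in favor — approved.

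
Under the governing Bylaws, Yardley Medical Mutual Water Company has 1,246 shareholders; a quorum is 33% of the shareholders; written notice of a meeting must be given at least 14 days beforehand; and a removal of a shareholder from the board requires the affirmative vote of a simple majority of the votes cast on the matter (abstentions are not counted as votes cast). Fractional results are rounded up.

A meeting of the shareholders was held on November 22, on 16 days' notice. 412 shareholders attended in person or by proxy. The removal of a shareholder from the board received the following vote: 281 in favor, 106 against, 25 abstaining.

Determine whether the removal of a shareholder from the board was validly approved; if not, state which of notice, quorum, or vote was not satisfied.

Valid — all requirements satisfied.

Notice: 16 days given; 14 required. Satisfied.
Quorum: 33% of 1,246 = 411.18, rounded up to 412; 412 present. Satisfied.
Vote: requires a majority of the votes cast (412 − 25 abstaining = 387); a majority of 387 is 194, so 194 needed; 281 in favor. Satisfied.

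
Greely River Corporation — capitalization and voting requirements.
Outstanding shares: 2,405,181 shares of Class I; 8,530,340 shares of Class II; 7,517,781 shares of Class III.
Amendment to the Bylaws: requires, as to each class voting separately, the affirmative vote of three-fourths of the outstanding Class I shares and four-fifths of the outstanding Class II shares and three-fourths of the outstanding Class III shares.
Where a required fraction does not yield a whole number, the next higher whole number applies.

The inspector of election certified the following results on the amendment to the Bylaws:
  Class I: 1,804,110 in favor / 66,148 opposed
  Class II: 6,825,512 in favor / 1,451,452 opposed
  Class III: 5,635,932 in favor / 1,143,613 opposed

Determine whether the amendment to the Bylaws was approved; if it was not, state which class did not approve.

Not approved — the Class III shares did not give the required vote.

Class I: 3/4 of 2405181 = 1803885.75, rounded up to 1803886; 1,803,886 required, 1,804,110 in favor — approved.
Class II: 4/5 of 8530340 = 6824272; 6,824,272 required, 6,825,512 in favor — approved.
Class III: 3/4 of 7517781 = 5638335.75, rounded up to 5638336; 5,638,336 required, 5,635,932 in favor — not approved.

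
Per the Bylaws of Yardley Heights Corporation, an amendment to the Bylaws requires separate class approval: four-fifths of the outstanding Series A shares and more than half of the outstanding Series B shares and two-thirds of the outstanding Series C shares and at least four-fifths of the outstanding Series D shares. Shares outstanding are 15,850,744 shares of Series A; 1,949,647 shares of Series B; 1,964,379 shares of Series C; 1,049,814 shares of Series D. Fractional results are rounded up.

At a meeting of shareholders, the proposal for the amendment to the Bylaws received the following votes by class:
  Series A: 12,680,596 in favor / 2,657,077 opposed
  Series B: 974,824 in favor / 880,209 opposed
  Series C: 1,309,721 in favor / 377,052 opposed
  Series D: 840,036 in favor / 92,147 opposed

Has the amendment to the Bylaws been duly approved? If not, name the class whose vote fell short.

Series A: 4/5 of 15850744 = 12680595.20, rounded up to 12680596; 12,680,596 required, 12,680,596 in favor — approved.
Series B: a majority of 1949647 is 974824; 974,824 required, 974,824 in favor — approved.
Series C: 2/3 of 1964379 = 1309586; 1,309,586 required, 1,309,721 in favor — approved.
Series D: 4/5 of 1049814 = 839851.20, rounded up to 839852; 839,852 required, 840,036 in favor — approved.

Approved — every class gave the required vote.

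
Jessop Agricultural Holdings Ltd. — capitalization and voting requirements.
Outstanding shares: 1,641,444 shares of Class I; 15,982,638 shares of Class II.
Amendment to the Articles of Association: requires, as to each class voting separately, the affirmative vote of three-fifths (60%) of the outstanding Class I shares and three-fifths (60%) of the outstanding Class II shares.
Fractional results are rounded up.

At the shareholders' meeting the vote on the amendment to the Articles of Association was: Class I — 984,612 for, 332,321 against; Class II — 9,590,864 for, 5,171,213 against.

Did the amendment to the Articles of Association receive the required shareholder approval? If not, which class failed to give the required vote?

Class I: 3/5 of 1641444 = 984866.40, rounded up to 984867; 984,867 required, 984,612 in favor — not approved.
Class II: 3/5 of 15982638 = 9589582.80, rounded up to 9589583; 9,589,583 required, 9,590,864 in favor — approved.

Not approved — the Class I shares did not give the required vote.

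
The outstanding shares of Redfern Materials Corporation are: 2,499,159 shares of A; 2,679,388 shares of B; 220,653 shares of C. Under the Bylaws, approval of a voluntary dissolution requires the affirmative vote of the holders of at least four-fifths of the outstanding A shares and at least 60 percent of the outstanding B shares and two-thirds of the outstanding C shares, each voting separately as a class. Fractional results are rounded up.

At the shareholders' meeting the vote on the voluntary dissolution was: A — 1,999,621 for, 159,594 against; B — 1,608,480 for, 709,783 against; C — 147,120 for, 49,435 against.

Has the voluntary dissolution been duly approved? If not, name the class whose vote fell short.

A: 4/5 of 2499159 = 1999327.20, rounded up to 1999328; 1,999,328 required, 1,999,621 in favor — approved.
B: 3/5 of 2679388 = 1607632.80, rounded up to 1607633; 1,607,633 required, 1,608,480 in favor — approved.
C: 2/3 of 220653 = 147102; 147,102 required, 147,120 in favor — approved.

Approved — every class gave the required vote.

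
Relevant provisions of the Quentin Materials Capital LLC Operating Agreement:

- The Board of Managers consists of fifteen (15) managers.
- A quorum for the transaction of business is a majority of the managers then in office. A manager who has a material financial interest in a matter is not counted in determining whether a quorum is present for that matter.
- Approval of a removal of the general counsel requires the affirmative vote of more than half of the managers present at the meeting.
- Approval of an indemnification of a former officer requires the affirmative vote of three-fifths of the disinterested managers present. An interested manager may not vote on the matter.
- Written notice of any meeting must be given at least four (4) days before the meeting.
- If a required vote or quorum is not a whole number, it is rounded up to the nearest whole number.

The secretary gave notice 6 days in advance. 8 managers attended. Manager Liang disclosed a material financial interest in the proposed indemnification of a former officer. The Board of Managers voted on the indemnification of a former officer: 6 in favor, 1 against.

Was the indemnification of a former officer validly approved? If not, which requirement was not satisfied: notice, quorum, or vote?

Notice: 6 days given; 4 required (6 ≥ 4). Satisfied.
Quorum: 8 present, but the 1 interested manager does not count, leaving 7. Quorum is 8. Not satisfied.
Vote: the indemnification of a former officer requires three-fifths of the disinterested managers present (8 − 1 = 7). 3/5 of 7 = 4.20, rounded up to 5, so 5 affirmative votes are needed; 6 voted in favor. Satisfied. (Moot — without a quorum no business can be validly transacted.)

Invalid — quorum requirement not satisfied.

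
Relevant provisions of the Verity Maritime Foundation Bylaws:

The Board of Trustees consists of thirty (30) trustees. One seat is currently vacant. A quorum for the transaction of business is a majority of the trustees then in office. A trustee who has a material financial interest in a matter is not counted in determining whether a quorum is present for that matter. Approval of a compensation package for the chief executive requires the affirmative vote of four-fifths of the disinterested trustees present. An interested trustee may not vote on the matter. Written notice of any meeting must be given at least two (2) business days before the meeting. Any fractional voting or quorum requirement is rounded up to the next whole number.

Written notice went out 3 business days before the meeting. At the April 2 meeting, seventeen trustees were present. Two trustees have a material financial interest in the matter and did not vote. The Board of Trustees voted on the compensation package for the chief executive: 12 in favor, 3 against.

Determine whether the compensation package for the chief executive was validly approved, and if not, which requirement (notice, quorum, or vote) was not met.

Valid — all requirements satisfied.

Notice: 3 business days given; 2 required (3 ≥ 2). Satisfied.
Quorum: 17 present, but the 2 interested trustees do not count, leaving 15. Quorum is 15. Satisfied.
Vote: the compensation package for the chief executive requires four-fifths of the disinterested trustees present (17 − 2 = 15). 4/5 of 15 = 12, so 12 affirmative votes are needed; 12 voted in favor. Satisfied.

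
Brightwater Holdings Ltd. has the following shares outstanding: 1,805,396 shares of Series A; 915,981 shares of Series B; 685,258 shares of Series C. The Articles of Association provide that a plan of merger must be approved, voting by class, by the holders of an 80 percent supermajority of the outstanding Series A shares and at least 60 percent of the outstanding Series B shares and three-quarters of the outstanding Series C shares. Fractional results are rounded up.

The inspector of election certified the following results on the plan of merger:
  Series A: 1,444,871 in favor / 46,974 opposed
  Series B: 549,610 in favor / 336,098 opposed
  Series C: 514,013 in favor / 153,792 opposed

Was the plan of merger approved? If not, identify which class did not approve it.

Series A: 4/5 of 1805396 = 1444316.80, rounded up to 1444317; 1,444,317 required, 1,444,871 in favor — approved.
Series B: 3/5 of 915981 = 549588.60, rounded up to 549589; 549,589 required, 549,610 in favor — approved.
Series C: 3/4 of 685258 = 513943.50, rounded up to 513944; 513,944 required, 514,013 in favor — approved.

Approved — every class gave the required vote.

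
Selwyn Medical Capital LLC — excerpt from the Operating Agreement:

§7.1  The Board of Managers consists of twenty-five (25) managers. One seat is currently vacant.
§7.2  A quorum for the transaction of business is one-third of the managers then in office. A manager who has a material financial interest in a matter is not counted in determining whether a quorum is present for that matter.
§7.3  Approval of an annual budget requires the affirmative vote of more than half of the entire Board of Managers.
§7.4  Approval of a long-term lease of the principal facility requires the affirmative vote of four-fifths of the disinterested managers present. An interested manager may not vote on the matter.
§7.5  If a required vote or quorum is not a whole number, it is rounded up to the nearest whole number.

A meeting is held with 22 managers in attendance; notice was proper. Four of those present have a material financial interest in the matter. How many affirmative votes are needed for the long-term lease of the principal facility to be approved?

The long-term lease of the principal facility requires four-fifths of the disinterested managers present (22 − 4 = 18).
4/5 of 18 = 14.40, rounded up to 15.

15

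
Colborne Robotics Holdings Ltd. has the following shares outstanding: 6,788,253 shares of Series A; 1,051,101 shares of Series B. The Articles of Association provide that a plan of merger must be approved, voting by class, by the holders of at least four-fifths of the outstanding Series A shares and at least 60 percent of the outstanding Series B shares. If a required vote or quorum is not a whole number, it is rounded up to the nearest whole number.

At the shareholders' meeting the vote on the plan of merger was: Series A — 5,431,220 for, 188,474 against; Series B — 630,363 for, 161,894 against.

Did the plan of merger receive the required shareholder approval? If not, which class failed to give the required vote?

Series A: 4/5 of 6788253 = 5430602.40, rounded up to 5430603; 5,430,603 required, 5,431,220 in favor — approved.
Series B: 3/5 of 1051101 = 630660.60, rounded up to 630661; 630,661 required, 630,363 in favor — not approved.

Not approved — the Series B shares did not give the required vote.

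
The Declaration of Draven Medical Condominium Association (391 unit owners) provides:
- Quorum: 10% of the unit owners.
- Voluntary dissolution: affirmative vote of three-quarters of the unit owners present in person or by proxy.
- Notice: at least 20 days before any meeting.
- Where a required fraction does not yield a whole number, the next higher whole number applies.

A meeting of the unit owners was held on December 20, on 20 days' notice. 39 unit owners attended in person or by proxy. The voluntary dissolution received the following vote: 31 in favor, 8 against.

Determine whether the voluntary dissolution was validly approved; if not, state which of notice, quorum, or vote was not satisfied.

Notice: 20 days given; 20 required. Satisfied.
Quorum: 10% of 391 = 39.10, rounded up to 40; 39 present. Not satisfied.
Vote: requires three-fourths of those present (39); 3/4 of 39 = 29.25, rounded up to 30, so 30 needed; 31 in favor. Satisfied.

Invalid — quorum requirement not satisfied.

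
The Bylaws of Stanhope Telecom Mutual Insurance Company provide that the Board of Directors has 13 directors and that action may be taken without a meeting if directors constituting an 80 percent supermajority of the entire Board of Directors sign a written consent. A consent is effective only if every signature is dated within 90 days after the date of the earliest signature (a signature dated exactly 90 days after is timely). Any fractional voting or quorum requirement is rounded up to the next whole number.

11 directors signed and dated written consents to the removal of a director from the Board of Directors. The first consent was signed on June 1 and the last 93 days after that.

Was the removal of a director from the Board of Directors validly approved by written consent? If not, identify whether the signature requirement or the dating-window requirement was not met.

Signatures required: an 80 percent supermajority of 13 — 4/5 of 13 = 10.40, rounded up to 11, so 11 needed; 11 signed. Sufficient.
Dating window: the latest signature is 93 days after the earliest; the limit is 90 days. Outside the window.

Not effective — dating-window requirement not satisfied.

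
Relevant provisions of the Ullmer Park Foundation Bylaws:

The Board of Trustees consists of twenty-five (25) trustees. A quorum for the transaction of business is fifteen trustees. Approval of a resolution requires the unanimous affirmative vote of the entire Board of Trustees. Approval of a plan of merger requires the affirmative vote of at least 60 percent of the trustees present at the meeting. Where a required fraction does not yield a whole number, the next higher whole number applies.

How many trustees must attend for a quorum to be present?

15

The quorum is fixed at 15.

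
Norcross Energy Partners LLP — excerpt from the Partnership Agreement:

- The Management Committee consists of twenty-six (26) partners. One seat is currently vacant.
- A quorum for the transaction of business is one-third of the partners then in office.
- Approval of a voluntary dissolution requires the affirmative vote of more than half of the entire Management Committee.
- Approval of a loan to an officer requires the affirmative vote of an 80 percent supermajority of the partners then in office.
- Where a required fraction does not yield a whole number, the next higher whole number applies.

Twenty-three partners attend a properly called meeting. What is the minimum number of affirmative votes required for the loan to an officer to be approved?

20

The loan to an officer requires four-fifths of the partners then in office (25).
4/5 of 25 = 20.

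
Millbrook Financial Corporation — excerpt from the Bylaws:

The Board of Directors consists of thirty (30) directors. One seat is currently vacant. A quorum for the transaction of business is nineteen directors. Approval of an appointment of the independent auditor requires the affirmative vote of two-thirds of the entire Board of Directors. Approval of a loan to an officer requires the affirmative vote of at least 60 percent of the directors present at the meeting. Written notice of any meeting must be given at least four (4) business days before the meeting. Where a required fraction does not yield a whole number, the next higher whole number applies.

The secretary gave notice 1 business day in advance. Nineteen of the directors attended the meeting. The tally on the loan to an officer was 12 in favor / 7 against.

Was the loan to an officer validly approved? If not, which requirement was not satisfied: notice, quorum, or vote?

Notice: 1 business day given; 4 required (1 < 4). Not satisfied.
Quorum: 19 present; quorum is 19. Satisfied.
Vote: the loan to an officer requires three-fifths of the directors present (19). 3/5 of 19 = 11.40, rounded up to 12, so 12 affirmative votes are needed; 12 voted in favor. Satisfied.

Invalid — notice requirement not satisfied.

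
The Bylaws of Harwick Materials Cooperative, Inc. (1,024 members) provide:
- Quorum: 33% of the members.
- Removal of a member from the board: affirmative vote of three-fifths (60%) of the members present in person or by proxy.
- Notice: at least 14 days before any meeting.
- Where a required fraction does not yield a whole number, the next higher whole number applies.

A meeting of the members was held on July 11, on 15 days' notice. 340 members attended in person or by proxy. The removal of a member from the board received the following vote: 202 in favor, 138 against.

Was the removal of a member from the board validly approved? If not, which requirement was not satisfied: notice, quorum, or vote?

Notice: 15 days given; 14 required. Satisfied.
Quorum: 33% of 1,024 = 337.92, rounded up to 338; 340 present. Satisfied.
Vote: requires three-fifths of those present (340); 3/5 of 340 = 204, so 204 needed; 202 in favor. Not satisfied.

Invalid — vote requirement not satisfied.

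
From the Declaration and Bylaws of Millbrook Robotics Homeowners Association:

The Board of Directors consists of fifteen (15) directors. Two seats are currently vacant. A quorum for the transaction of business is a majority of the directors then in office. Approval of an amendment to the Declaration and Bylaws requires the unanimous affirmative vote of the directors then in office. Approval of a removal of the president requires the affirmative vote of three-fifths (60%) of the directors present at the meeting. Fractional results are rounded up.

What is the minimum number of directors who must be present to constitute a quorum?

A majority of 13 is 7.

7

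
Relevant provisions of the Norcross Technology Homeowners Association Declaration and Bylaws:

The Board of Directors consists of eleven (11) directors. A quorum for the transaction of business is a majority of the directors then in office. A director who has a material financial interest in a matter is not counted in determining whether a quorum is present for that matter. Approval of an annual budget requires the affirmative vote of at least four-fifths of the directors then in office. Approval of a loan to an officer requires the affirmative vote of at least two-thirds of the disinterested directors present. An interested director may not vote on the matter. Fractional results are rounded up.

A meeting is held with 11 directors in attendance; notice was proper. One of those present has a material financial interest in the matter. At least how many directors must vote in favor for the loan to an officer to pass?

The loan to an officer requires two-thirds of the disinterested directors present (11 − 1 = 10).
2/3 of 10 = 6.67, rounded up to 7.

7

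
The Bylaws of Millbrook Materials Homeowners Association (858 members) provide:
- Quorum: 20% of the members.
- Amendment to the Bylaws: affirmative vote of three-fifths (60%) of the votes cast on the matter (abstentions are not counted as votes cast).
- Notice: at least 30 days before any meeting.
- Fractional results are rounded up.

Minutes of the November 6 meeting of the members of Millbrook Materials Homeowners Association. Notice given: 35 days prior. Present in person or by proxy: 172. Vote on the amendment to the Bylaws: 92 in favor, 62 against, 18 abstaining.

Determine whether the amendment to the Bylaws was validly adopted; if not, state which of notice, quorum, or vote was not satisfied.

Notice: 35 days given; 30 required. Satisfied.
Quorum: 20% of 858 = 171.60, rounded up to 172; 172 present. Satisfied.
Vote: requires three-fifths of the votes cast (172 − 18 abstaining = 154); 3/5 of 154 = 92.40, rounded up to 93, so 93 needed; 92 in favor. Not satisfied.

Invalid — vote requirement not satisfied.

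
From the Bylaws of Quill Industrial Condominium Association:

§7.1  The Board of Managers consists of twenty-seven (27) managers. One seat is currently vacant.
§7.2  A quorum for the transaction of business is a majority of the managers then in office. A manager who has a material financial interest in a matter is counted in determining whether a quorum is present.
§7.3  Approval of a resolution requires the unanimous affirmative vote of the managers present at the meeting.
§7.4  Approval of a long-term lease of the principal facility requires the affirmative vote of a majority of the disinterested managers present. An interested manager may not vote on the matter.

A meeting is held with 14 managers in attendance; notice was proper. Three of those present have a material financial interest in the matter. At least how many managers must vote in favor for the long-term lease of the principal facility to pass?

The long-term lease of the principal facility requires a majority of the disinterested managers present (14 − 3 = 11).
A majority of 11 is 6.

6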